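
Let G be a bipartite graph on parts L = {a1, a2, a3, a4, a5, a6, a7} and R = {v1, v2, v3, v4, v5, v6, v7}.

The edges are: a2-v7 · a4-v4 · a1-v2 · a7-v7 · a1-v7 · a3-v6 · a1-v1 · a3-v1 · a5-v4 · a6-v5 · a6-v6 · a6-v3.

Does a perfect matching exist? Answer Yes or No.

No

The set {a2, a4, a5, a7} has only 2 neighbours ({v4, v7}), so by Hall's theorem at most 5 of the 7 left vertices can be matched.
Hence no matching covers every left vertex.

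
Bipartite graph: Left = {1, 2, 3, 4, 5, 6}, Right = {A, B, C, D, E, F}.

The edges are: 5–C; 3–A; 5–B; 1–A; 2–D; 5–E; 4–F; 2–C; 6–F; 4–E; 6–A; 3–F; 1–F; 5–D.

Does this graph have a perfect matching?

No

The set {1, 3, 6} has only 2 neighbours ({A, F}), so by Hall's theorem at most 5 of the 6 left vertices can be matched.
Hence no matching covers every left vertex.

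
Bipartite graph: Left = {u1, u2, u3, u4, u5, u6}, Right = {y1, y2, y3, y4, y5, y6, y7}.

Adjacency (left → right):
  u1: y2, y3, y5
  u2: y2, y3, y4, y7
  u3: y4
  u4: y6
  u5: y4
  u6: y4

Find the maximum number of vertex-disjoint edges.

For example, pair u1→y2, u2→y3, u3→y4, u4→y6.
The set {u3, u5, u6} has only 1 neighbour ({y4}), so by Hall's theorem at most 4 of the 6 left vertices can be matched.

4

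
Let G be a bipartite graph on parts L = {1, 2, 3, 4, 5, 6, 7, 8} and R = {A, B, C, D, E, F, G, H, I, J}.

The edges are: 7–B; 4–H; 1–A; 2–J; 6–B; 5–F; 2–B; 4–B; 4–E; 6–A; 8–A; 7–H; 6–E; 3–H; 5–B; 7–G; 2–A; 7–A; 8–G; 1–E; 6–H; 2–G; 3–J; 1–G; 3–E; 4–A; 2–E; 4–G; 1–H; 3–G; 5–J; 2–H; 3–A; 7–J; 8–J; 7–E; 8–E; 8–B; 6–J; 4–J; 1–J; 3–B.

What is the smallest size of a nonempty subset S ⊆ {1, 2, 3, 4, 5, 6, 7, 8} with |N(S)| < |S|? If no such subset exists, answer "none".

Take S = {1, 2, 3, 4, 6, 7, 8}. Its neighbourhood is {A, B, E, G, H, J}, so |N(S)| = 6 < |S| = 7.
Every subset of size less than 7 has at least as many neighbours as members, so 7 is the minimum.

7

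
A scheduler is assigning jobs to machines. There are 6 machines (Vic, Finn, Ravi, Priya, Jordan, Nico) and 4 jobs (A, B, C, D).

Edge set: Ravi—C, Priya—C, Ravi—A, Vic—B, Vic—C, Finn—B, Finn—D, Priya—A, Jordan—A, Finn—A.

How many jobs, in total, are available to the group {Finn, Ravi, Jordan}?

4

The union of neighbours of {Finn, Ravi, Jordan} is {A, B, C, D}, which has 4 elements.
Since |N(S)| = 4 ≥ |S| = 3, Hall's condition holds for this subset.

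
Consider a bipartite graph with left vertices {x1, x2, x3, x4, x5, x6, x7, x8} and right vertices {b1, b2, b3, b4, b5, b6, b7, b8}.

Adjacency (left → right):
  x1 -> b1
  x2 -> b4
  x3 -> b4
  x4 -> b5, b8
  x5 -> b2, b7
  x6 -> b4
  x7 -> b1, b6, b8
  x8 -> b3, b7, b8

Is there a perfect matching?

The set {x2, x3, x6} has only 1 neighbour ({b4}), so by Hall's theorem at most 6 of the 8 left vertices can be matched.
Hence no matching covers every left vertex.

No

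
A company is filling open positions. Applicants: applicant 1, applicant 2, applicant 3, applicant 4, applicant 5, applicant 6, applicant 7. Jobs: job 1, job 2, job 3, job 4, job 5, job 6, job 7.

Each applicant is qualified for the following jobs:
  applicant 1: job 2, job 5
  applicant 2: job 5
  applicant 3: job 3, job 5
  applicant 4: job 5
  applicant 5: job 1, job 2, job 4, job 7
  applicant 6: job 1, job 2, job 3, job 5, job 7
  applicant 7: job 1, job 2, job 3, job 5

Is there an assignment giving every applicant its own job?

No

The set {applicant 2, applicant 4} has only 1 neighbour ({job 5}), so by Hall's theorem at most 6 of the 7 applicants can be matched.
Hence no matching covers every applicant.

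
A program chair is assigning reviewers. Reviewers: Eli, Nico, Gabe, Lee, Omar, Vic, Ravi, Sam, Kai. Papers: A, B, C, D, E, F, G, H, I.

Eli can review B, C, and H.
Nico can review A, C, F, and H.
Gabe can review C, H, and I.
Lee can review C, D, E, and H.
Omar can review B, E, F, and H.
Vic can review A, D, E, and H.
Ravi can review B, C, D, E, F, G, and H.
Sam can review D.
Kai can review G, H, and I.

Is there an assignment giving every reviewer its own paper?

Yes

One maximum matching: Eli-B, Nico-A, Gabe-I, Lee-C, Omar-F, Vic-H, Ravi-E, Sam-D, Kai-G.
Every reviewer is matched, so this is a perfect matching.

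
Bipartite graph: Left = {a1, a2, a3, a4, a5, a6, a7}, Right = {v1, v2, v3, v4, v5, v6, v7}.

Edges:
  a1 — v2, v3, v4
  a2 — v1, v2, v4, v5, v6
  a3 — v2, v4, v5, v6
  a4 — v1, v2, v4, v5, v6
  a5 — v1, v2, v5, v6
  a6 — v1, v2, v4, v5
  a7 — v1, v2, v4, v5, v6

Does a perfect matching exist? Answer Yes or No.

The set {a2, a3, a4, a5, a6, a7} has only 5 neighbours ({v1, v2, v4, v5, v6}), so by Hall's theorem at most 6 of the 7 left vertices can be matched.
Hence no matching covers every left vertex.

No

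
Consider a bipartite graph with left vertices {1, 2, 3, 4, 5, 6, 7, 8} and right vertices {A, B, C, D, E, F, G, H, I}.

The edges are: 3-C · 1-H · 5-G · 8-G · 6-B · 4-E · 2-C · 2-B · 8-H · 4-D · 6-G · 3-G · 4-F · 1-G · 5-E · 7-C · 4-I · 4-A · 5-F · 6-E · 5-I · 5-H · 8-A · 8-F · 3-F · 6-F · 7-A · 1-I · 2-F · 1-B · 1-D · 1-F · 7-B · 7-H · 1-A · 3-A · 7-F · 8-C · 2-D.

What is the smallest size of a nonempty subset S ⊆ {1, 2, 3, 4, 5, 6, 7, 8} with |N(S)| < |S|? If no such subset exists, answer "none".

A matching saturating every left vertex exists, for instance 1→A, 2→D, 3→C, 4→F, 5→E, 6→B, 7→H, 8→G.
By Hall's marriage theorem, this means |N(S)| ≥ |S| for every subset S, so no violating subset exists.

none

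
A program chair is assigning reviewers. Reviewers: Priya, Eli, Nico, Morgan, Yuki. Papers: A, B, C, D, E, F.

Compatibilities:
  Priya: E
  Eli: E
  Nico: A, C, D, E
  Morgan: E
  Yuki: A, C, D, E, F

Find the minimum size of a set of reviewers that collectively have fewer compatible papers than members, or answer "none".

2

Take S = {Priya, Eli}. Its neighbourhood is {E}, so |N(S)| = 1 < |S| = 2.
No single vertex violates Hall's condition since each has at least one neighbour, so 2 is the minimum.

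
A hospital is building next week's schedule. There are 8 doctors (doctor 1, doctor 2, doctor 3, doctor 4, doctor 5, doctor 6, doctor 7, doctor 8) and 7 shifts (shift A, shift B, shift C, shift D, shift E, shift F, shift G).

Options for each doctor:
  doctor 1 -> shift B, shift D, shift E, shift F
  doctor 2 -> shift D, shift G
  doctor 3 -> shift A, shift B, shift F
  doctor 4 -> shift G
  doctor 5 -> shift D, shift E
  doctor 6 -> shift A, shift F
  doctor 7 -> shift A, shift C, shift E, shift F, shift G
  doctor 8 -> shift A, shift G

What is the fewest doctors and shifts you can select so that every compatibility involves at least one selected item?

7

{doctor 7, shift A, shift B, shift D, shift E, shift F, shift G} is a vertex cover of size 7: every edge has an endpoint in this set.
No smaller cover exists because doctor 1–shift B, doctor 2–shift D, doctor 3–shift A, doctor 4–shift G, doctor 5–shift E, doctor 6–shift F, doctor 7–shift C is a matching of size 7, and a cover must include an endpoint of each of these disjoint edges (König's theorem).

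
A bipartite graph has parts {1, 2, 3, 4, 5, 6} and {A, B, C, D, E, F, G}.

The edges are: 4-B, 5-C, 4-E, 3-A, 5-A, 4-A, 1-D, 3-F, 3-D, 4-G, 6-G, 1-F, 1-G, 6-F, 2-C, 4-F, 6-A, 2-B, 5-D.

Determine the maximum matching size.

For example, pair 1→G, 2→B, 3→D, 4→A, 5→C, 6→F.
All 6 left vertices are matched, so no larger matching exists.

6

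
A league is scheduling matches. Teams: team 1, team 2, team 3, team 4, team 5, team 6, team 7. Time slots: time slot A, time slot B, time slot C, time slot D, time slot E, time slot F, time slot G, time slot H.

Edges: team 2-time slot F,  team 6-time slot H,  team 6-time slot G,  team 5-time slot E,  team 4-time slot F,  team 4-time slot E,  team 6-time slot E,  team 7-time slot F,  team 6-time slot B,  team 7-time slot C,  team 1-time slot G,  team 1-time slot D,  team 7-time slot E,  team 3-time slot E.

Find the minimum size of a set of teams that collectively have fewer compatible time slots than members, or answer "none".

Take S = {team 3, team 5}. Its neighbourhood is {time slot E}, so |N(S)| = 1 < |S| = 2.
No single vertex violates Hall's condition since each has at least one neighbour, so 2 is the minimum.

2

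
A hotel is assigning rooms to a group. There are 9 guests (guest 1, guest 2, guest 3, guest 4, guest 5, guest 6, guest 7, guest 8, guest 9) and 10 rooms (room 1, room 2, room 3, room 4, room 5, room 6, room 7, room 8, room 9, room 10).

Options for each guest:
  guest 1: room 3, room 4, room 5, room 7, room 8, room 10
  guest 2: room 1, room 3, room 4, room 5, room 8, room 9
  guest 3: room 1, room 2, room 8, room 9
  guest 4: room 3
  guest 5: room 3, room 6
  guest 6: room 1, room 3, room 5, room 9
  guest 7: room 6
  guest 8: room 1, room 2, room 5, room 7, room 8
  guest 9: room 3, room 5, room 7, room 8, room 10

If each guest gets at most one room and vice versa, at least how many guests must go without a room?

1

A valid assignment of size 8: guest 1→room 4, guest 2→room 9, guest 3→room 2, guest 4→room 3, guest 5→room 6, guest 6→room 1, guest 8→room 5, guest 9→room 8.
The set {guest 4, guest 5, guest 7} has only 2 neighbours ({room 3, room 6}), so by Hall's theorem at most 8 of the 9 guests can be matched.
That matches 8 of the 9, leaving 1 unmatched; no matching can do better.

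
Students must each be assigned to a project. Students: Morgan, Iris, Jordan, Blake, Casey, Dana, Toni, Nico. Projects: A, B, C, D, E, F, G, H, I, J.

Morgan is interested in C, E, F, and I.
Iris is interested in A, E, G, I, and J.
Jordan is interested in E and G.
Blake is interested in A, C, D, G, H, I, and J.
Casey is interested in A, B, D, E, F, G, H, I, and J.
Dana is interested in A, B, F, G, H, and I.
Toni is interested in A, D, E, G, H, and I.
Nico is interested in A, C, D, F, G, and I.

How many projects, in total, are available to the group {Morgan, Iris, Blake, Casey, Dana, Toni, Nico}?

10

The union of neighbours of {Morgan, Iris, Blake, Casey, Dana, Toni, Nico} is {A, B, C, D, E, F, G, H, I, J}, which has 10 elements.
Since |N(S)| = 10 ≥ |S| = 7, Hall's condition holds for this subset.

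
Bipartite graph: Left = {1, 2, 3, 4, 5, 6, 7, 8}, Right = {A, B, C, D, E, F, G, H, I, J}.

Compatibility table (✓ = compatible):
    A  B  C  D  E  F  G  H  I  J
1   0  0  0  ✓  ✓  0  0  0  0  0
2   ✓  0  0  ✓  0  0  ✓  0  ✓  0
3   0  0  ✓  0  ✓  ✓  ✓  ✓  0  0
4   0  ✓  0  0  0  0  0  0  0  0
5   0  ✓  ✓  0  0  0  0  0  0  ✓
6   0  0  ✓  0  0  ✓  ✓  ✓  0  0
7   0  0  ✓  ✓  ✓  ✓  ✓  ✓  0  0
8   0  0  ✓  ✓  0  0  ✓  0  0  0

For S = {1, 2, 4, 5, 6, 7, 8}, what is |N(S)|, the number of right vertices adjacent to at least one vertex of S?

10

The union of neighbours of {1, 2, 4, 5, 6, 7, 8} is {A, B, C, D, E, F, G, H, I, J}, which has 10 elements.
Since |N(S)| = 10 ≥ |S| = 7, Hall's condition holds for this subset.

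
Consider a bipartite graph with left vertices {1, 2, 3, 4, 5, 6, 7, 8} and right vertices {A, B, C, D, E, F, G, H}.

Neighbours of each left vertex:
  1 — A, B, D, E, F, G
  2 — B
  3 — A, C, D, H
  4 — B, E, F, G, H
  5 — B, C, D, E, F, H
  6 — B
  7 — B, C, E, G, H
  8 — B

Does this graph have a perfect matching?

The set {2, 6, 8} has only 1 neighbour ({B}), so by Hall's theorem at most 6 of the 8 left vertices can be matched.
Hence no matching covers every left vertex.

No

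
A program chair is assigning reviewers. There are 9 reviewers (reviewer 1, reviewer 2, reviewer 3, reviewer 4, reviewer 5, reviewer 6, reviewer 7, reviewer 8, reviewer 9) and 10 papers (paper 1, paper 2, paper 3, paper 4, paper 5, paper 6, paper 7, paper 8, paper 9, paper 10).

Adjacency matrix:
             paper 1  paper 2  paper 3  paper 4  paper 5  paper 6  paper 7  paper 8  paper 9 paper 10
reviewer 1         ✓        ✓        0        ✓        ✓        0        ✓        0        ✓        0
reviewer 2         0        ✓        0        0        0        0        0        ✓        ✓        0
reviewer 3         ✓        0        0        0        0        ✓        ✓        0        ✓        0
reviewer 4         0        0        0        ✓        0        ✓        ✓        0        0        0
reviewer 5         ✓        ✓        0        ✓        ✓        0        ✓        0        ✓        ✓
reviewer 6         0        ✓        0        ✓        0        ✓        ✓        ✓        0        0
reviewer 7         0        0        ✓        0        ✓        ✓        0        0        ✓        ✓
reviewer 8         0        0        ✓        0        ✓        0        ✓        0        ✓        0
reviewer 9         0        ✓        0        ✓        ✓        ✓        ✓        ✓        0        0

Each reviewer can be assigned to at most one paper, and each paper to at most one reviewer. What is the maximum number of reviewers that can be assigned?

9

For example, pair reviewer 1→paper 1, reviewer 2→paper 9, reviewer 3→paper 7, reviewer 4→paper 4, reviewer 5→paper 10, reviewer 6→paper 8, reviewer 7→paper 6, reviewer 8→paper 5, reviewer 9→paper 2.
All 9 reviewers are matched, so no larger matching exists.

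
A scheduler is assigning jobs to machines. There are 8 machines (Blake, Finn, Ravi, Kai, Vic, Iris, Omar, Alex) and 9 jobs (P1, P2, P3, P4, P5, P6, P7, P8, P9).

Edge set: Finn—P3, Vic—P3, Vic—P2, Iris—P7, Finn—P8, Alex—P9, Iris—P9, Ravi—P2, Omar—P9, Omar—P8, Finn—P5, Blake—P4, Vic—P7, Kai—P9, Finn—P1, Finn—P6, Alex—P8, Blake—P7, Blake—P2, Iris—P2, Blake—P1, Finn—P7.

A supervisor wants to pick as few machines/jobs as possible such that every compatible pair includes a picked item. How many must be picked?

A maximum matching has 7 edges (e.g. Blake–P4, Finn–P1, Ravi–P2, Kai–P9, Vic–P3, Iris–P7, Omar–P8).
By König's theorem the minimum vertex cover has the same size. One such cover is {Blake, Finn, Ravi, Vic, Iris, P8, P9}.

7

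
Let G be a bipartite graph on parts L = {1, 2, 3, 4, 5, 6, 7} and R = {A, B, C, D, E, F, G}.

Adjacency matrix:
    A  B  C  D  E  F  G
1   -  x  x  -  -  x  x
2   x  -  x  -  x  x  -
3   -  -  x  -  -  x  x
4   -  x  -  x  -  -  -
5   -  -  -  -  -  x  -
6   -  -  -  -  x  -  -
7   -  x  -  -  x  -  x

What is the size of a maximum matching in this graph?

One maximum matching: 1→C, 2→A, 3→G, 4→D, 5→F, 6→E, 7→B.
All 7 left vertices are matched, so no larger matching exists.

7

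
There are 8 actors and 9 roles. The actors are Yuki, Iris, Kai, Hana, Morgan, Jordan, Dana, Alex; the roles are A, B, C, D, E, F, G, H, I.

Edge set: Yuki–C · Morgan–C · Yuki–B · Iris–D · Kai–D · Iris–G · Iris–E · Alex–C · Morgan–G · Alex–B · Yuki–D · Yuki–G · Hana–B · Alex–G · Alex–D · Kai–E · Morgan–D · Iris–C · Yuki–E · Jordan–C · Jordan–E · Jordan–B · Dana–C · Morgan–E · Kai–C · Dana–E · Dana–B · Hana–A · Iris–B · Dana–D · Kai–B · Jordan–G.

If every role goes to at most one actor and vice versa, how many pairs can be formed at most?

6

One maximum matching: Yuki→G, Iris→D, Kai→E, Hana→A, Morgan→C, Jordan→B.
The set {Yuki, Iris, Kai, Morgan, Jordan, Dana, Alex} has only 5 neighbours ({B, C, D, E, G}), so by Hall's theorem at most 6 of the 8 actors can be matched.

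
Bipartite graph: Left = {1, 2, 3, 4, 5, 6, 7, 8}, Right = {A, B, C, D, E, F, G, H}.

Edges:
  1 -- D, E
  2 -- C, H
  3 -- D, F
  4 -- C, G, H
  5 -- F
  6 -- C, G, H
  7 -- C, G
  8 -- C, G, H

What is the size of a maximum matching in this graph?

6

For example, pair 1–E, 2–H, 3–D, 4–G, 5–F, 6–C.
The set {2, 4, 6, 7, 8} has only 3 neighbours ({C, G, H}), so by Hall's theorem at most 6 of the 8 left vertices can be matched.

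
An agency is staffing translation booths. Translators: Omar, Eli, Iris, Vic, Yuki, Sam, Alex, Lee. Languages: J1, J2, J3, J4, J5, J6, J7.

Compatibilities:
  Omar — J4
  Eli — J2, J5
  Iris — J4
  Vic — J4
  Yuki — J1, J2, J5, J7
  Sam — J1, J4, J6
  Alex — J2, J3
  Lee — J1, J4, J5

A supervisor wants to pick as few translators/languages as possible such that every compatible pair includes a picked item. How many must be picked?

6

A maximum matching has 6 edges (e.g. Omar–J4, Eli–J2, Yuki–J7, Sam–J6, Alex–J3, Lee–J5).
By König's theorem the minimum vertex cover has the same size. One such cover is {Eli, Yuki, Sam, Alex, Lee, J4}.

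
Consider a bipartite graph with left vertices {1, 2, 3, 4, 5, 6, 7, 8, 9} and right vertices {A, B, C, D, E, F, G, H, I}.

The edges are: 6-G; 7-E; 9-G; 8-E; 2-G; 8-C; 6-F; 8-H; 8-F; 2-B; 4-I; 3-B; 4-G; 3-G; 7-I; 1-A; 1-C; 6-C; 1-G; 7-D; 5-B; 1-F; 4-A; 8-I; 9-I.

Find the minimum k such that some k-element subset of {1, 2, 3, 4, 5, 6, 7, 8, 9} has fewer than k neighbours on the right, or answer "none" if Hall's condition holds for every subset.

3

Take S = {2, 3, 5}. Its neighbourhood is {B, G}, so |N(S)| = 2 < |S| = 3.
Every subset of size less than 3 has at least as many neighbours as members, so 3 is the minimum.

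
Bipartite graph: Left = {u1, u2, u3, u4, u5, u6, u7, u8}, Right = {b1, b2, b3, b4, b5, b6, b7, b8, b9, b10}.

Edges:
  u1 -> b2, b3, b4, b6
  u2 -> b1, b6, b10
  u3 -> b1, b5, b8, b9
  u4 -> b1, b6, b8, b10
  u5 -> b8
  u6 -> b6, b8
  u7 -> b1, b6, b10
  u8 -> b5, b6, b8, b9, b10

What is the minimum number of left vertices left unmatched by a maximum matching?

1

A valid assignment of size 7: u1→b3, u2→b10, u3→b9, u4→b1, u5→b8, u6→b6, u8→b5.
The set {u2, u4, u5, u6, u7} has only 4 neighbours ({b1, b10, b6, b8}), so by Hall's theorem at most 7 of the 8 left vertices can be matched.
That matches 7 of the 8, leaving 1 unmatched; no matching can do better.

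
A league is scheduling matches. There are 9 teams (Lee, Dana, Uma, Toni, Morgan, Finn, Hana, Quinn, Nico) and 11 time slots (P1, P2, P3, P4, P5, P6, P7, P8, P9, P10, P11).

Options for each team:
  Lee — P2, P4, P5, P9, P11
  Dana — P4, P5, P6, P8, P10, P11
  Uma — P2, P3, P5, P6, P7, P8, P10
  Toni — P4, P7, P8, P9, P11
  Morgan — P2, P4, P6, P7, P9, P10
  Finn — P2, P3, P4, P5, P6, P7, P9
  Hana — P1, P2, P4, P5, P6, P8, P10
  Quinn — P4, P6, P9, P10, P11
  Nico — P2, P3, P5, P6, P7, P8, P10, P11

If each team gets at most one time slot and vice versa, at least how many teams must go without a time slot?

0

For example, pair Lee–P9, Dana–P8, Uma–P2, Toni–P11, Morgan–P7, Finn–P6, Hana–P1, Quinn–P10, Nico–P3.
All 9 teams are matched, so no larger matching exists.
That matches 9 of the 9, leaving 0 unmatched; no matching can do better.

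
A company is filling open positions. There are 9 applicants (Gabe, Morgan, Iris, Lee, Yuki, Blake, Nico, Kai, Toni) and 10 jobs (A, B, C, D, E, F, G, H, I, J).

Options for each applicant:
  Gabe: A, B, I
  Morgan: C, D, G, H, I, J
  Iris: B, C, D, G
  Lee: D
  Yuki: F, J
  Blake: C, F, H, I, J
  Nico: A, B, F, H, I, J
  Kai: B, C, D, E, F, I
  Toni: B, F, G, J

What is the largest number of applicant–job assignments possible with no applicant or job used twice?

One maximum matching: Gabe–I, Morgan–J, Iris–G, Lee–D, Yuki–F, Blake–H, Nico–A, Kai–E, Toni–B.
This saturates every applicant, so 9 is the maximum.

9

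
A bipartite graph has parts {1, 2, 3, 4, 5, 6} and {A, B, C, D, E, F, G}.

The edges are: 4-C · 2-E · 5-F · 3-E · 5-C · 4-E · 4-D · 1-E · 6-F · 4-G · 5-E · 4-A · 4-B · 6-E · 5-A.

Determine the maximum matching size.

4

For example, pair 1→E, 4→G, 5→C, 6→F.
The set {1, 2, 3} has only 1 neighbour ({E}), so by Hall's theorem at most 4 of the 6 left vertices can be matched.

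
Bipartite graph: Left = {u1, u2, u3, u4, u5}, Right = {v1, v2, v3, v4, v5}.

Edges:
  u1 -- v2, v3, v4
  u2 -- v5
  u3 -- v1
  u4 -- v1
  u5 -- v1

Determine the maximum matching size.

For example, pair u1-v2, u2-v5, u3-v1.
The set {u3, u4, u5} has only 1 neighbour ({v1}), so by Hall's theorem at most 3 of the 5 left vertices can be matched.

3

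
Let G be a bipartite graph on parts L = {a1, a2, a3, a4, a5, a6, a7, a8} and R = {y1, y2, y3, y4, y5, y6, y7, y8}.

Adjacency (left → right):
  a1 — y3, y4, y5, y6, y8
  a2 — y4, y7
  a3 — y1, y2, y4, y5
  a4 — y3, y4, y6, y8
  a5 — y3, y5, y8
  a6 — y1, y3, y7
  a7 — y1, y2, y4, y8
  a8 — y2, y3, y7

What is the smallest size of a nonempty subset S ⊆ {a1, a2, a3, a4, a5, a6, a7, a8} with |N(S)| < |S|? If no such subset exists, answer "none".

A matching saturating every left vertex exists, for instance a1→y6, a2→y7, a3→y5, a4→y4, a5→y8, a6→y1, a7→y2, a8→y3.
By Hall's marriage theorem, this means |N(S)| ≥ |S| for every subset S, so no violating subset exists.

none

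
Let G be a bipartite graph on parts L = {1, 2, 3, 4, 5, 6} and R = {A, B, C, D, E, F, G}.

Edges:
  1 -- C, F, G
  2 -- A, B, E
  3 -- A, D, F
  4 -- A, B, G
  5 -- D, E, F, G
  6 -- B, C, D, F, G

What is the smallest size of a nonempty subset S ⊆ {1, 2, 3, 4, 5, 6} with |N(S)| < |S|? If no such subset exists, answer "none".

A matching saturating every left vertex exists, for instance 1→C, 2→E, 3→F, 4→B, 5→D, 6→G.
By Hall's marriage theorem, this means |N(S)| ≥ |S| for every subset S, so no violating subset exists.

none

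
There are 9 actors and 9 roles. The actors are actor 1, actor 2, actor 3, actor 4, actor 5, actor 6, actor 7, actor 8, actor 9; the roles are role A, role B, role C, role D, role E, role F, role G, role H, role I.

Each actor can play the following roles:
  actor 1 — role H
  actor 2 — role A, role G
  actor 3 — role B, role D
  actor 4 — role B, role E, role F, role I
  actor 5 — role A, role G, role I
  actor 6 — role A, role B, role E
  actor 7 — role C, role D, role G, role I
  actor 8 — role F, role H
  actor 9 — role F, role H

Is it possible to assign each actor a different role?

No

The set {actor 1, actor 8, actor 9} has only 2 neighbours ({role F, role H}), so by Hall's theorem at most 8 of the 9 actors can be matched.
Hence no matching covers every actor.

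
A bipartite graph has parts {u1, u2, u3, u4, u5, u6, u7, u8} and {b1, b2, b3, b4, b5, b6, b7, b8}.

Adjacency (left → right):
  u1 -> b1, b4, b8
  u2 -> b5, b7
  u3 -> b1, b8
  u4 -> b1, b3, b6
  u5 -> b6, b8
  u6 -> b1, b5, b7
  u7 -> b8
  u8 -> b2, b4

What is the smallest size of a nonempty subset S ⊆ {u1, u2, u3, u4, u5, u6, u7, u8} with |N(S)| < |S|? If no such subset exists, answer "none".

none

A matching saturating every left vertex exists, for instance u1→b4, u2→b7, u3→b1, u4→b3, u5→b6, u6→b5, u7→b8, u8→b2.
By Hall's marriage theorem, this means |N(S)| ≥ |S| for every subset S, so no violating subset exists.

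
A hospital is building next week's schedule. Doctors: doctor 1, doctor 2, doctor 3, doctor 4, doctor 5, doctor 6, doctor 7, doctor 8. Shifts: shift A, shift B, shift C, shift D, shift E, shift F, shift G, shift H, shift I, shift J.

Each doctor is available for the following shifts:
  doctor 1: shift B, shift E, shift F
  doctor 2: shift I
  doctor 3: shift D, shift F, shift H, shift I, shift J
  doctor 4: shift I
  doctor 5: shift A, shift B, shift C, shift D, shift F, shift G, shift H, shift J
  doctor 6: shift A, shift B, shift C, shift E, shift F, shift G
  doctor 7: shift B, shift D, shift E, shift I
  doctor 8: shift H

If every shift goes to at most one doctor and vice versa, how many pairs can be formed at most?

One maximum matching: doctor 1-shift F, doctor 2-shift I, doctor 3-shift J, doctor 5-shift G, doctor 6-shift A, doctor 7-shift E, doctor 8-shift H.
The set {doctor 2, doctor 4} has only 1 neighbour ({shift I}), so by Hall's theorem at most 7 of the 8 doctors can be matched.

7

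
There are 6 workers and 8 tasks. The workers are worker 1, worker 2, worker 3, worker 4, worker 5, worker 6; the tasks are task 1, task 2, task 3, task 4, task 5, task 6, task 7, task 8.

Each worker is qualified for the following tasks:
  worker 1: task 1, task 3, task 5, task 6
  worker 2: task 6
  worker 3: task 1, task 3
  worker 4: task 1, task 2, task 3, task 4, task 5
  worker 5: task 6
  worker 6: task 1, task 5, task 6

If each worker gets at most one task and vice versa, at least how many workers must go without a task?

1

A valid assignment of size 5: worker 1-task 5, worker 2-task 6, worker 3-task 3, worker 4-task 4, worker 6-task 1.
The set {worker 2, worker 5} has only 1 neighbour ({task 6}), so by Hall's theorem at most 5 of the 6 workers can be matched.
That matches 5 of the 6, leaving 1 unmatched; no matching can do better.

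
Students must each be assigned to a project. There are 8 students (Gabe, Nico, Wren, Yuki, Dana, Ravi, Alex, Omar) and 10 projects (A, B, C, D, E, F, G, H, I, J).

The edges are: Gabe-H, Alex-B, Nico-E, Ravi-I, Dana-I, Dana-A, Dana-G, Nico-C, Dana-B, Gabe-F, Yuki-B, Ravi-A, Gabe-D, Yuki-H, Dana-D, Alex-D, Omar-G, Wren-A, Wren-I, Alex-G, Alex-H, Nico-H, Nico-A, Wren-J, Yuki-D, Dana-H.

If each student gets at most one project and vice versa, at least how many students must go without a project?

0

For example, pair Gabe–F, Nico–E, Wren–J, Yuki–D, Dana–A, Ravi–I, Alex–B, Omar–G.
This saturates every student, so 8 is the maximum.
That matches 8 of the 8, leaving 0 unmatched; no matching can do better.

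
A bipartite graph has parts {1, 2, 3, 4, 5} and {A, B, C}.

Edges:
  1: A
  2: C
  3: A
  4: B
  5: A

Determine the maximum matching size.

A valid assignment of size 3: 1→A, 2→C, 4→B.
The set {1, 3, 5} has only 1 neighbour ({A}), so by Hall's theorem at most 3 of the 5 left vertices can be matched.

3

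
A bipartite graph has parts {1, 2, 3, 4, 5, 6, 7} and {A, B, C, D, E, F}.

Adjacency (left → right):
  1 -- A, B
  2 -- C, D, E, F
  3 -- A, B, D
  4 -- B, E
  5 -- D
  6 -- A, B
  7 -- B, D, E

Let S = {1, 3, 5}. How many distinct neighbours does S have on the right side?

The union of neighbours of {1, 3, 5} is {A, B, D}, which has 3 elements.
Since |N(S)| = 3 ≥ |S| = 3, Hall's condition holds for this subset.

3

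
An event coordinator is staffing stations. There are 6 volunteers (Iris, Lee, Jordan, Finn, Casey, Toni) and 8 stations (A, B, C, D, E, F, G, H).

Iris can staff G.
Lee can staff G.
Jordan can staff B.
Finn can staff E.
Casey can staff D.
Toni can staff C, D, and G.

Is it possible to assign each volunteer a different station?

The set {Iris, Lee} has only 1 neighbour ({G}), so by Hall's theorem at most 5 of the 6 volunteers can be matched.
Hence no matching covers every volunteer.

No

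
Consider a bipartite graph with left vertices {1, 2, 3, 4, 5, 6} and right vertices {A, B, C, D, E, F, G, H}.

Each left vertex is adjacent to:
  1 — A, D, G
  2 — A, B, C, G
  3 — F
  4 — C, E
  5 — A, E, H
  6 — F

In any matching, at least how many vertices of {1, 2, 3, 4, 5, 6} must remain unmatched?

A valid assignment of size 5: 1–G, 2–B, 3–F, 4–C, 5–E.
The set {3, 6} has only 1 neighbour ({F}), so by Hall's theorem at most 5 of the 6 left vertices can be matched.
That matches 5 of the 6, leaving 1 unmatched; no matching can do better.

1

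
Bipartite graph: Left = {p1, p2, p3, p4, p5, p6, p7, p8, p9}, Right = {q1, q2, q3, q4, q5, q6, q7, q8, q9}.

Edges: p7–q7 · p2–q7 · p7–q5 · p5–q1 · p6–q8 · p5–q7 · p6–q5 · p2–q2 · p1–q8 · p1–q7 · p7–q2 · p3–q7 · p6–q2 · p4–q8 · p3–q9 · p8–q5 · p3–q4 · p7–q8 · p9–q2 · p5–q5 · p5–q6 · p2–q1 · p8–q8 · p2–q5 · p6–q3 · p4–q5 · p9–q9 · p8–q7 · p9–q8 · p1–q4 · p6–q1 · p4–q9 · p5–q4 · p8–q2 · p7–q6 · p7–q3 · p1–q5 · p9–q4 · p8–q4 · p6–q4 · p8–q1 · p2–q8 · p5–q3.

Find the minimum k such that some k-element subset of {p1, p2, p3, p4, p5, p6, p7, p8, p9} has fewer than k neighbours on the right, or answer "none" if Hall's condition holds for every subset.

none

A matching saturating every left vertex exists, for instance p1→q7, p2→q2, p3→q9, p4→q5, p5→q4, p6→q3, p7→q6, p8→q1, p9→q8.
By Hall's marriage theorem, this means |N(S)| ≥ |S| for every subset S, so no violating subset exists.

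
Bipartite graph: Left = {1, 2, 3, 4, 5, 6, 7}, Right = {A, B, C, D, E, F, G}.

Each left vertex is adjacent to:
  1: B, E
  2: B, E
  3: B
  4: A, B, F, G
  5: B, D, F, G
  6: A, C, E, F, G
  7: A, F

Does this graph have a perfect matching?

The set {1, 2, 3} has only 2 neighbours ({B, E}), so by Hall's theorem at most 6 of the 7 left vertices can be matched.
Hence no matching covers every left vertex.

No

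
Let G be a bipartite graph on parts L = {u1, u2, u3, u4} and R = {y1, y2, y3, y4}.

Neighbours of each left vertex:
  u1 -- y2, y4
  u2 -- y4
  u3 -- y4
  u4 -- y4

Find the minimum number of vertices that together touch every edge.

2

The 2 edges u1–y2, u2–y4 form a matching, so any vertex cover needs at least 2 vertices (one per matched edge).
Conversely {u1, y4} meets every edge and has exactly 2 vertices, so 2 is optimal.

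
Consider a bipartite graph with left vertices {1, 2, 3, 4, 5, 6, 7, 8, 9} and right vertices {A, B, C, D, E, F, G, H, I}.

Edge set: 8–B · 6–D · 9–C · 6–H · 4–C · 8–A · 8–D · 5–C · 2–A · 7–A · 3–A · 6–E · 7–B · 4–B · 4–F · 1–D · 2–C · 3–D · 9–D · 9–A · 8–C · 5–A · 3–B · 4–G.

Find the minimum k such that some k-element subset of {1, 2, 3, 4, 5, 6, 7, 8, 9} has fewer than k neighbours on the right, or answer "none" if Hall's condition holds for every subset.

Take S = {1, 2, 5, 9}. Its neighbourhood is {A, C, D}, so |N(S)| = 3 < |S| = 4.
Every subset of size less than 4 has at least as many neighbours as members, so 4 is the minimum.

4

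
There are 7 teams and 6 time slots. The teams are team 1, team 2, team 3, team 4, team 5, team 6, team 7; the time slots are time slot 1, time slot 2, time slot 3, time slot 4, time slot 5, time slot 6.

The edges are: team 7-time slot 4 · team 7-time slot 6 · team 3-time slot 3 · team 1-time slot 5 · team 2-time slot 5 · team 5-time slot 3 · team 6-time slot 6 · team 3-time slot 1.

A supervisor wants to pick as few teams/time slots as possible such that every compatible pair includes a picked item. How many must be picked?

5

{team 3, team 5, team 6, team 7, time slot 5} is a vertex cover of size 5: every edge has an endpoint in this set.
No smaller cover exists because team 1–time slot 5, team 3–time slot 1, team 5–time slot 3, team 6–time slot 6, team 7–time slot 4 is a matching of size 5, and a cover must include an endpoint of each of these disjoint edges (König's theorem).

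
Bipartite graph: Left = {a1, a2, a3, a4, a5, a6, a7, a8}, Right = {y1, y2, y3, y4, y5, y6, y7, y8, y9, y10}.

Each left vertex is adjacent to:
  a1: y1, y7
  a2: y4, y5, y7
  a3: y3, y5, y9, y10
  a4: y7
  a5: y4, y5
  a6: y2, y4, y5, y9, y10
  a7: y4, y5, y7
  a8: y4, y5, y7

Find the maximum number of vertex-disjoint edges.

A valid assignment of size 6: a1–y1, a2–y5, a3–y3, a4–y7, a5–y4, a6–y10.
The set {a2, a4, a5, a7, a8} has only 3 neighbours ({y4, y5, y7}), so by Hall's theorem at most 6 of the 8 left vertices can be matched.

6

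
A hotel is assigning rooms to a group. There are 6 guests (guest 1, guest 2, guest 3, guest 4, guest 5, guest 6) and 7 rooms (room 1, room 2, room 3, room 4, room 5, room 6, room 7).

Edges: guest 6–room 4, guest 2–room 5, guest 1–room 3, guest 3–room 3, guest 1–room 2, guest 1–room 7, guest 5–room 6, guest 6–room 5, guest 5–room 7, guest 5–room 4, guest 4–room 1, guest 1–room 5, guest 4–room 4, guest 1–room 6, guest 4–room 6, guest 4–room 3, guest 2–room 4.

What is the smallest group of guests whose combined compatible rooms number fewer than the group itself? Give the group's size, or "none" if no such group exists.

none

A matching saturating every guest exists, for instance guest 1→room 2, guest 2→room 5, guest 3→room 3, guest 4→room 6, guest 5→room 7, guest 6→room 4.
By Hall's marriage theorem, this means |N(S)| ≥ |S| for every subset S, so no violating subset exists.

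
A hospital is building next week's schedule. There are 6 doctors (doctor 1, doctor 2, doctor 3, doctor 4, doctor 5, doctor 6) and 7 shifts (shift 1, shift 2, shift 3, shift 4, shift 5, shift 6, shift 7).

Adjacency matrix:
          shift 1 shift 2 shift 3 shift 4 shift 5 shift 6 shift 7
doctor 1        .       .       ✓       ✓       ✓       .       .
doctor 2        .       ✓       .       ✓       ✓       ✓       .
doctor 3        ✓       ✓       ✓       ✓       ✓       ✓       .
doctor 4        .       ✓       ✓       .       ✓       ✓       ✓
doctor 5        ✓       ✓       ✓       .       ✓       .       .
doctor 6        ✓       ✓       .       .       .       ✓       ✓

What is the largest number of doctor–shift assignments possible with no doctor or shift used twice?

6

For example, pair doctor 1–shift 3, doctor 2–shift 4, doctor 3–shift 6, doctor 4–shift 7, doctor 5–shift 5, doctor 6–shift 2.
This saturates every doctor, so 6 is the maximum.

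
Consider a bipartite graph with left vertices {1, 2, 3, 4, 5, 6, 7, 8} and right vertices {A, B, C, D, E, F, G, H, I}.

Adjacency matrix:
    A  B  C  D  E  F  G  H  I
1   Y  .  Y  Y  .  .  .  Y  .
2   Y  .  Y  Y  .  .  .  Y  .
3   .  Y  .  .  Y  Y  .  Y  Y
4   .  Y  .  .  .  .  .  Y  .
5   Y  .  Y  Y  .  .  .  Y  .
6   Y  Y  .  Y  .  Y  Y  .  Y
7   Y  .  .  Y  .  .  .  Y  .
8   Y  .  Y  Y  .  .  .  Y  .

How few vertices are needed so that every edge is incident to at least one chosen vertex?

7

A maximum matching has 7 edges (e.g. 1–A, 2–C, 3–E, 4–B, 5–H, 6–G, 7–D).
By König's theorem the minimum vertex cover has the same size. One such cover is {3, 4, 6, A, C, D, H}.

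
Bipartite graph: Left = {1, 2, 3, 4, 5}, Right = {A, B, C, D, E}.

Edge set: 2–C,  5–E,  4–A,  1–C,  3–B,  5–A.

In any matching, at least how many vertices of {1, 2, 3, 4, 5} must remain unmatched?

A valid assignment of size 4: 1→C, 3→B, 4→A, 5→E.
The set {1, 2} has only 1 neighbour ({C}), so by Hall's theorem at most 4 of the 5 left vertices can be matched.
That matches 4 of the 5, leaving 1 unmatched; no matching can do better.

1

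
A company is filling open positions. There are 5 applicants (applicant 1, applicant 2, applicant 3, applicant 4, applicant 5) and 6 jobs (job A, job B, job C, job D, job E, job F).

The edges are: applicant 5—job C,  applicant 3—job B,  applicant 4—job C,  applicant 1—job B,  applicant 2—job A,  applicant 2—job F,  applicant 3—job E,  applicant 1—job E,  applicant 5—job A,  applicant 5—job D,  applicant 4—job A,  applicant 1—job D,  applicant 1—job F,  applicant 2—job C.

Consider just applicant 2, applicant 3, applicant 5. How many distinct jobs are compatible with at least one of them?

6

The union of neighbours of {applicant 2, applicant 3, applicant 5} is {job A, job B, job C, job D, job E, job F}, which has 6 elements.
Since |N(S)| = 6 ≥ |S| = 3, Hall's condition holds for this subset.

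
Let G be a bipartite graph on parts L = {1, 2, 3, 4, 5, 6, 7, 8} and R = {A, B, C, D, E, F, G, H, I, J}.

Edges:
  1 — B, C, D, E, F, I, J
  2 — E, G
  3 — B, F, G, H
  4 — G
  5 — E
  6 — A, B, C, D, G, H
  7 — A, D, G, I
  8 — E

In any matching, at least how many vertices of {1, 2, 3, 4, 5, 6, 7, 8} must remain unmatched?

2

A valid assignment of size 6: 1→J, 2→E, 3→B, 4→G, 6→A, 7→I.
The set {2, 4, 5, 8} has only 2 neighbours ({E, G}), so by Hall's theorem at most 6 of the 8 left vertices can be matched.
That matches 6 of the 8, leaving 2 unmatched; no matching can do better.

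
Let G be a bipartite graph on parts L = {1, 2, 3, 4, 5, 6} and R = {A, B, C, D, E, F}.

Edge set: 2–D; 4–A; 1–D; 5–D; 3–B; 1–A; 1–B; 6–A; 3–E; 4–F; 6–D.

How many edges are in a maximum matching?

One maximum matching: 1–B, 2–D, 3–E, 4–F, 6–A.
The set {2, 5} has only 1 neighbour ({D}), so by Hall's theorem at most 5 of the 6 left vertices can be matched.

5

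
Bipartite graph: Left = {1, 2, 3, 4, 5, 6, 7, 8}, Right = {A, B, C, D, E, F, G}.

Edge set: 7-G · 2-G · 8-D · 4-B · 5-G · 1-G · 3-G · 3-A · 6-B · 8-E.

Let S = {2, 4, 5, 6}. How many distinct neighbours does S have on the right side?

2

The union of neighbours of {2, 4, 5, 6} is {B, G}, which has 2 elements.
Since |N(S)| = 2 < |S| = 4, Hall's condition fails for this subset.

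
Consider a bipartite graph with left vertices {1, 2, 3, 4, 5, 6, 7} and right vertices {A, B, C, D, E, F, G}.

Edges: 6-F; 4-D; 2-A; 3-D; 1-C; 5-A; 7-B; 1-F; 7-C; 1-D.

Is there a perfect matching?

The set {2, 3, 4, 5} has only 2 neighbours ({A, D}), so by Hall's theorem at most 5 of the 7 left vertices can be matched.
Hence no matching covers every left vertex.

No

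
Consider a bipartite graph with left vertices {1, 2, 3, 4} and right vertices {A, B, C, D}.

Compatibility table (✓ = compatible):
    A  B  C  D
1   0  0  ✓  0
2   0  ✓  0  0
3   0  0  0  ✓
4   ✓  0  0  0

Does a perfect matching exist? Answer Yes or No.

A valid assignment of size 4: 1–C, 2–B, 3–D, 4–A.
All 4 left vertices are covered.

Yes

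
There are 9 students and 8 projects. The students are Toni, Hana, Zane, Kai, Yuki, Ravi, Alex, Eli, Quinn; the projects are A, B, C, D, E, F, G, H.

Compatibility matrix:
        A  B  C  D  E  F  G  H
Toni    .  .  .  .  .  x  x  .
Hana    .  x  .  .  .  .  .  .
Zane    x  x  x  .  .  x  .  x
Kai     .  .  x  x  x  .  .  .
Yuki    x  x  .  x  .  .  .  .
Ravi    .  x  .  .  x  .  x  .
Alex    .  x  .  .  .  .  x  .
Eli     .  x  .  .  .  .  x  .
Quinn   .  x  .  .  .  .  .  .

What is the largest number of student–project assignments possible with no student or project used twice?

One maximum matching: Toni-F, Hana-B, Zane-A, Kai-C, Yuki-D, Ravi-E, Alex-G.
The set {Hana, Alex, Eli, Quinn} has only 2 neighbours ({B, G}), so by Hall's theorem at most 7 of the 9 students can be matched.

7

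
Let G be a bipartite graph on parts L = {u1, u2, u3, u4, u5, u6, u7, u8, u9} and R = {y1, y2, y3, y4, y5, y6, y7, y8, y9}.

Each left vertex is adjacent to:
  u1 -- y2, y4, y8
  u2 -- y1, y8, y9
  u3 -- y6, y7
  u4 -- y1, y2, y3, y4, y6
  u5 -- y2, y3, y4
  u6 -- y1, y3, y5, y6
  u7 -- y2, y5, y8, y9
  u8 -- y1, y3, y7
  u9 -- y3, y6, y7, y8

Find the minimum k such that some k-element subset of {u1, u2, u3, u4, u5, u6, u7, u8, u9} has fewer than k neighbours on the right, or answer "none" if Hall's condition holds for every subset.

none

A matching saturating every left vertex exists, for instance u1→y8, u2→y9, u3→y7, u4→y4, u5→y2, u6→y6, u7→y5, u8→y1, u9→y3.
By Hall's marriage theorem, this means |N(S)| ≥ |S| for every subset S, so no violating subset exists.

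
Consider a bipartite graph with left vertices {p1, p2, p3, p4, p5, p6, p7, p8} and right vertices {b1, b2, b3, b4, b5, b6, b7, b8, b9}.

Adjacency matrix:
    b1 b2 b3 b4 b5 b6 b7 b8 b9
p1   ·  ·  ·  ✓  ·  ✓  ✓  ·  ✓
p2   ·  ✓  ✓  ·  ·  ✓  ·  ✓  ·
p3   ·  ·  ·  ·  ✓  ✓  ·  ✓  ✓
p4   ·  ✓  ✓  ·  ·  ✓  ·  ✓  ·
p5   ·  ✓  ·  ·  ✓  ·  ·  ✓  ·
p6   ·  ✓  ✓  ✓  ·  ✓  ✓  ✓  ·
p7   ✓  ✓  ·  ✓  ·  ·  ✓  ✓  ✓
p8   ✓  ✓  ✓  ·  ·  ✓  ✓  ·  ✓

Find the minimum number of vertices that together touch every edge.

The 8 edges p1–b4, p2–b3, p3–b5, p4–b6, p5–b2, p6–b8, p7–b1, p8–b7 form a matching, so any vertex cover needs at least 8 vertices (one per matched edge).
Conversely {p1, p2, p3, p4, p5, p6, p7, p8} meets every edge and has exactly 8 vertices, so 8 is optimal.

8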